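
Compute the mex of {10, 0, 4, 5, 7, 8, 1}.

2

The values 0, 1 are all present; 2 is the first non-negative integer missing from the set.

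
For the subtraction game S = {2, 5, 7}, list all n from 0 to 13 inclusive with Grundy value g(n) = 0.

0, 1, 4, 10, 13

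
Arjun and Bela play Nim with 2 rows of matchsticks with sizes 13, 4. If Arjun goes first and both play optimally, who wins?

Arjun wins

Compute the nim-sum pairwise:
13 ^ 4 = 9
The nim-sum is 9 ≠ 0, so this is an N-position: the player to move can win; Arjun has a winning move.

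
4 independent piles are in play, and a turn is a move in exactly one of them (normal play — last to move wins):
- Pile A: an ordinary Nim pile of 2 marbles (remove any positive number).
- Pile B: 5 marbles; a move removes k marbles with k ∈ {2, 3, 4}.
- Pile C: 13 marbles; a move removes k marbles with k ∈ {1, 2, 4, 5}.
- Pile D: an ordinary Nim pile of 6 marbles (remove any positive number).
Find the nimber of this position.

7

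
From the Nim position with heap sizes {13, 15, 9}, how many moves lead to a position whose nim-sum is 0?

3

Nim-sum: 13 ^ 15 ^ 9 = 11.
The overall nim-sum is X = 11. A heap of size p has a winning move iff p XOR X < p (reduce it to p XOR X).
  13: 13 XOR 11 = 6 < 13 — winning move (to 6).
  15: 15 XOR 11 = 4 < 15 — winning move (to 4).
  9: 9 XOR 11 = 2 < 9 — winning move (to 2).
That gives 3 winning moves.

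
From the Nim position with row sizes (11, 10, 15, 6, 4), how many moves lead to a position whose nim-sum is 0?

3

In binary:
  1011  (11)
  1010  (10)
  1111  (15)
  0110  (6)
  0100  (4)
  ----
  1100  (12)
The overall nim-sum is X = 12. A row of size p has a winning move iff p XOR X < p (reduce it to p XOR X).
  11: 11 XOR 12 = 7 < 11 — winning move (to 7).
  10: 10 XOR 12 = 6 < 10 — winning move (to 6).
  15: 15 XOR 12 = 3 < 15 — winning move (to 3).
  6: 6 XOR 12 = 10 ≥ 6 — no move.
  4: 4 XOR 12 = 8 ≥ 4 — no move.
That gives 3 winning moves.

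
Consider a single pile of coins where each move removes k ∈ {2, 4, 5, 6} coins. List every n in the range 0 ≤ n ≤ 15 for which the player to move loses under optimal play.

Build the Grundy sequence with g(k) = mex{g(k−s) : s ∈ {2, 4, 5, 6}, s ≤ k}:
k:     0  1  2  3  4  5  6  7  8  9 10 11 12 13 14 15
g(k):  0  0  1  1  2  2  3  3  0  0  1  1  2  2  3  3
The P-positions (g = 0) in 0..15 are 0, 1, 8, 9.

0, 1, 8, 9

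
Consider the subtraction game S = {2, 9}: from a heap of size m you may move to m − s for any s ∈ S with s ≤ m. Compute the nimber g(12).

Compute g(0), g(1), … for moves {2, 9}:
k:     0  1  2  3  4  5  6  7  8  9 10 11 12
g(k):  0  0  1  1  0  0  1  1  0  2  1  0  0
So g(12) = 0.

0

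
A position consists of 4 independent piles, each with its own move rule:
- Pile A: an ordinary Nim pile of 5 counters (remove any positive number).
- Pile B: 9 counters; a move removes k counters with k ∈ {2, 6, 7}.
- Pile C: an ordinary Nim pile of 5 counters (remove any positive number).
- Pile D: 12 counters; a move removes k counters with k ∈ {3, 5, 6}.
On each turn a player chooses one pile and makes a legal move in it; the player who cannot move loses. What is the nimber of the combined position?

1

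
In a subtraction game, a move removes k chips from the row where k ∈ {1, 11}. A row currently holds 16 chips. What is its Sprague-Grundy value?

Grundy values for subtraction set {1, 11}:
k:     0  1  2  3  4  5  6  7  8  9 10 11 12 13 14 15 16
g(k):  0  1  0  1  0  1  0  1  0  1  0  1  0  1  0  1  0
So g(16) = 0.

0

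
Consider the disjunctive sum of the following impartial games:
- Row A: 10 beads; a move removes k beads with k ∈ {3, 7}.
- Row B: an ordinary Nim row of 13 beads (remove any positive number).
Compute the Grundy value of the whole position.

13

Grundy values for row A (subtraction set {3, 7}):
k:     0  1  2  3  4  5  6  7  8  9 10
g(k):  0  0  0  1  1  1  0  2  2  1  0
So g(10) = 0.
Row B is a plain Nim row of size 13, so its Grundy value is 13.
The value of a disjunctive sum is the nim-sum of the parts.
Combined value = 0 ⊕ 13 = 13.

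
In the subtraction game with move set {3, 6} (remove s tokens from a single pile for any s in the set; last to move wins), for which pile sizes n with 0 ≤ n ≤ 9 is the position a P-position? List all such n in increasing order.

0, 1, 2, 9

Grundy values for subtraction set {3, 6}:
k:     0  1  2  3  4  5  6  7  8  9
g(k):  0  0  0  1  1  1  2  2  2  0
The P-positions (g = 0) in 0..9 are 0, 1, 2, 9.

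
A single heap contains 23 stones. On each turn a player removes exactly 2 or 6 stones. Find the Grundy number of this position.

1

Grundy values for subtraction set {2, 6}:
k:     0  1  2  3  4  5  6  7  8  9 10 11 12 13 14 15 16 17 18 19 20 21 22 23
g(k):  0  0  1  1  0  0  1  1  0  0  1  1  0  0  1  1  0  0  1  1  0  0  1  1
So g(23) = 1.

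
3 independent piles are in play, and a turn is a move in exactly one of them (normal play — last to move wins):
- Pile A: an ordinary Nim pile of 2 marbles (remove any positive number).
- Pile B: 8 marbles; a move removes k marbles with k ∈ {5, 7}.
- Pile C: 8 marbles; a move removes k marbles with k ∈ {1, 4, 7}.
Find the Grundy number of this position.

3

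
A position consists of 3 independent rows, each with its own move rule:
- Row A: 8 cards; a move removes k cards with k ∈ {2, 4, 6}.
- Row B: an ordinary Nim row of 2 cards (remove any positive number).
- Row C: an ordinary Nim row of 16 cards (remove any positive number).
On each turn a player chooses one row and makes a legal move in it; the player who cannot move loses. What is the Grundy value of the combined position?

18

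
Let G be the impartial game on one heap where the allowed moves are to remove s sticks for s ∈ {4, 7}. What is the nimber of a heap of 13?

Build the Grundy sequence with g(k) = mex{g(k−s) : s ∈ {4, 7}, s ≤ k}:
k:     0  1  2  3  4  5  6  7  8  9 10 11 12 13
g(k):  0  0  0  0  1  1  1  1  2  2  2  0  0  0
So g(13) = 0.

0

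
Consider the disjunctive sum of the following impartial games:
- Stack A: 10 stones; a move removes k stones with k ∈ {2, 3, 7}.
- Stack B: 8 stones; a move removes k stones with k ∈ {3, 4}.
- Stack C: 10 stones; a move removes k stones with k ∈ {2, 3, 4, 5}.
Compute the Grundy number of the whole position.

Grundy values for stack A (subtraction set {2, 3, 7}):
k:     0  1  2  3  4  5  6  7  8  9 10
g(k):  0  0  1  1  2  0  0  1  1  2  0
So g(10) = 0.
For stack B, compute g(0), g(1), … with moves {3, 4}:
k:     0  1  2  3  4  5  6  7  8
g(k):  0  0  0  1  1  1  2  0  0
So g(8) = 0.
Grundy values for stack C (subtraction set {2, 3, 4, 5}):
k:     0  1  2  3  4  5  6  7  8  9 10
g(k):  0  0  1  1  2  2  3  0  0  1  1
So g(10) = 1.
By the Sprague-Grundy theorem, the Grundy value of a sum of independent games is the XOR of the component values.
Combined value = 0 ⊕ 0 ⊕ 1 = 1.

1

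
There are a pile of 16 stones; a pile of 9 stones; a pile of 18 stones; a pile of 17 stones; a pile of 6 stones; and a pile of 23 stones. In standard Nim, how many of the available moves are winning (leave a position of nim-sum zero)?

Nim-sum: 16 ^ 9 ^ 18 ^ 17 ^ 6 ^ 23 = 11.
The overall nim-sum is X = 11. A pile of size p has a winning move iff p XOR X < p (reduce it to p XOR X).
  16: 16 XOR 11 = 27 ≥ 16 — no move.
  9: 9 XOR 11 = 2 < 9 — winning move (to 2).
  18: 18 XOR 11 = 25 ≥ 18 — no move.
  17: 17 XOR 11 = 26 ≥ 17 — no move.
  6: 6 XOR 11 = 13 ≥ 6 — no move.
  23: 23 XOR 11 = 28 ≥ 23 — no move.
That gives 1 winning move.

1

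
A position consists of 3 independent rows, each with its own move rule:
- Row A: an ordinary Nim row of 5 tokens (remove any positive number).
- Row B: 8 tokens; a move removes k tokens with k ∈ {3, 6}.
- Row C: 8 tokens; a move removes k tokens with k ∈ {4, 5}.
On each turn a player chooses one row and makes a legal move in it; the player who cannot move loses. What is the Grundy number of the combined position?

Row A is a plain Nim row of size 5, so its Grundy value is 5.
Grundy values for row B (subtraction set {3, 6}):
k:     0  1  2  3  4  5  6  7  8
g(k):  0  0  0  1  1  1  2  2  2
So g(8) = 2.
Build the Grundy sequence for row C with g(k) = mex{g(k−s) : s ∈ {4, 5}, s ≤ k}:
k:     0  1  2  3  4  5  6  7  8
g(k):  0  0  0  0  1  1  1  1  2
So g(8) = 2.
The value of a disjunctive sum is the nim-sum of the parts.
Combined value = 5 ⊕ 2 ⊕ 2 = 5.

5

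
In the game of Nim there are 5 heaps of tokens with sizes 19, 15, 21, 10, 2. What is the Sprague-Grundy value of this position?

Nim-sum: 19 XOR 15 XOR 21 XOR 10 XOR 2 = 1.

1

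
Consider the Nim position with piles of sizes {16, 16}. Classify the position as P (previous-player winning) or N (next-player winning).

P-position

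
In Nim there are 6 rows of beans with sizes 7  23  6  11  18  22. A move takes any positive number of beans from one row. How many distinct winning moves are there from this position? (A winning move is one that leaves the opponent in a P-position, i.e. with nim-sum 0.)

3

Nim-sum: 7 XOR 23 XOR 6 XOR 11 XOR 18 XOR 22 = 25.
The overall nim-sum is X = 25. A row of size p has a winning move iff p XOR X < p (reduce it to p XOR X).
  7: 7 XOR 25 = 30 ≥ 7 — no move.
  23: 23 XOR 25 = 14 < 23 — winning move (to 14).
  6: 6 XOR 25 = 31 ≥ 6 — no move.
  11: 11 XOR 25 = 18 ≥ 11 — no move.
  18: 18 XOR 25 = 11 < 18 — winning move (to 11).
  22: 22 XOR 25 = 15 < 22 — winning move (to 15).
That gives 3 winning moves.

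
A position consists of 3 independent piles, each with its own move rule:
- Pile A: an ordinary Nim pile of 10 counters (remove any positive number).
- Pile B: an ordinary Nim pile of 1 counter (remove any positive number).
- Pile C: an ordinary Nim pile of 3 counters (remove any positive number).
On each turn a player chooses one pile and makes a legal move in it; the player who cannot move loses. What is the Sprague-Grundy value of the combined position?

Pile A is a plain Nim pile of size 10, so its Grundy value is 10.
Pile B is a plain Nim pile of size 1, so its Grundy value is 1.
Pile C is a plain Nim pile of size 3, so its Grundy value is 3.
The value of a disjunctive sum is the nim-sum of the parts.
Combined value = 10 XOR 1 XOR 3 = 8.

8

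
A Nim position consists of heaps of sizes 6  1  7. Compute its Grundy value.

0

Compute the nim-sum pairwise:
6 ^ 1 = 7
7 ^ 7 = 0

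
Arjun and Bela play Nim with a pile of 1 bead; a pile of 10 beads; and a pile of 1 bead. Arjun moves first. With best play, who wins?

Compute the nim-sum pairwise:
1 ⊕ 10 = 11
11 ⊕ 1 = 10
The nim-sum is 10 ≠ 0, so this is an N-position: the player to move can win; Arjun has a winning move.

Arjun wins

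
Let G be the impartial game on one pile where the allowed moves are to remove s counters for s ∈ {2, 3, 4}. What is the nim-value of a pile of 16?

2

Build the Grundy sequence with g(k) = mex{g(k−s) : s ∈ {2, 3, 4}, s ≤ k}:
k:     0  1  2  3  4  5  6  7  8  9 10 11 12 13 14 15 16
g(k):  0  0  1  1  2  2  0  0  1  1  2  2  0  0  1  1  2
So g(16) = 2.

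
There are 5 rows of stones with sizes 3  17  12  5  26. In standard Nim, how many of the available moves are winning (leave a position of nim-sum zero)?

3

Bitwise XOR of the heap sizes:
  00011  (3)
  10001  (17)
  01100  (12)
  00101  (5)
  11010  (26)
  -----
  00001  (1)
The overall nim-sum is X = 1. A row of size p has a winning move iff p XOR X < p (reduce it to p XOR X).
  3: 3 XOR 1 = 2 < 3 — winning move (to 2).
  17: 17 XOR 1 = 16 < 17 — winning move (to 16).
  12: 12 XOR 1 = 13 ≥ 12 — no move.
  5: 5 XOR 1 = 4 < 5 — winning move (to 4).
  26: 26 XOR 1 = 27 ≥ 26 — no move.
That gives 3 winning moves.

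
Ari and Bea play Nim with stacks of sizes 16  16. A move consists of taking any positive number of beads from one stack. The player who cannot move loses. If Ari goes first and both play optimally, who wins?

Bitwise XOR of the heap sizes:
  10000  (16)
  10000  (16)
  -----
  00000  (0)
The nim-sum is 0, so this is a P-position: the player to move is in a losing position under optimal play; Ari is about to move from it and so loses — Bea wins.

Bea wins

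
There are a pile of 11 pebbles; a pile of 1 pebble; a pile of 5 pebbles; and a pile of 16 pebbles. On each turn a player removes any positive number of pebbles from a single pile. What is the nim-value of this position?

Compute the nim-sum pairwise:
11 XOR 1 = 10
10 XOR 5 = 15
15 XOR 16 = 31

31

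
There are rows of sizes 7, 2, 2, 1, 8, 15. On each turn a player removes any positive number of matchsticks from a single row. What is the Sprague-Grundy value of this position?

Compute the nim-sum pairwise:
7 ^ 2 = 5
5 ^ 2 = 7
7 ^ 1 = 6
6 ^ 8 = 14
14 ^ 15 = 1

1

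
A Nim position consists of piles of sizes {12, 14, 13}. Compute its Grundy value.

15

Compute the nim-sum pairwise:
12 ^ 14 = 2
2 ^ 13 = 15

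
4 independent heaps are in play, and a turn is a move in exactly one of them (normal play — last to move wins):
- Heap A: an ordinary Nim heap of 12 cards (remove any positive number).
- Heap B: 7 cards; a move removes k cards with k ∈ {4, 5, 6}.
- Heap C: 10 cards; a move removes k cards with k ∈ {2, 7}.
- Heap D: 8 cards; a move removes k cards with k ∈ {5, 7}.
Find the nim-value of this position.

Heap A is a plain Nim heap of size 12, so its Grundy value is 12.
For heap B, compute g(0), g(1), … with moves {4, 5, 6}:
k:     0  1  2  3  4  5  6  7
g(k):  0  0  0  0  1  1  1  1
So g(7) = 1.
Build the Grundy sequence for heap C with g(k) = mex{g(k−s) : s ∈ {2, 7}, s ≤ k}:
k:     0  1  2  3  4  5  6  7  8  9 10
g(k):  0  0  1  1  0  0  1  1  2  0  0
So g(10) = 0.
Build the Grundy sequence for heap D with g(k) = mex{g(k−s) : s ∈ {5, 7}, s ≤ k}:
k:     0  1  2  3  4  5  6  7  8
g(k):  0  0  0  0  0  1  1  1  1
So g(8) = 1.
The value of a disjunctive sum is the nim-sum of the parts.
Combined value = 12 ⊕ 1 ⊕ 0 ⊕ 1 = 12.

12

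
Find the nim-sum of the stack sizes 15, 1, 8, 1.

Nim-sum: 15 ⊕ 1 ⊕ 8 ⊕ 1 = 7.

7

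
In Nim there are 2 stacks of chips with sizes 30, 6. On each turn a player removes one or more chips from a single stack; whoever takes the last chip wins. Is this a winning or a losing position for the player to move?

Winning position

Nim-sum: 30 XOR 6 = 24.
The nim-sum is 24 ≠ 0, so this is an N-position: the player to move can win.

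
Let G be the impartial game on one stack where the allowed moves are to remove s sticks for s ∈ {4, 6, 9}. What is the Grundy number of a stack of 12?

3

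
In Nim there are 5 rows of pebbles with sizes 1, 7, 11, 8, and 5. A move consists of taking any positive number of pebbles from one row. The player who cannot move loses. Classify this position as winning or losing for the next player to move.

Compute the nim-sum pairwise:
1 ^ 7 = 6
6 ^ 11 = 13
13 ^ 8 = 5
5 ^ 5 = 0
The nim-sum is 0, so this is a P-position: the player to move is in a losing position under optimal play.

Losing position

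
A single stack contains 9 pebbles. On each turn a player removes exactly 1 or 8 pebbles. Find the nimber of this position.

Grundy values for subtraction set {1, 8}:
g(0) = mex{} = 0
g(1) = mex{0} = 1
g(2) = mex{1} = 0
g(3) = mex{0} = 1
g(4) = mex{1} = 0
g(5) = mex{0} = 1
g(6) = mex{1} = 0
g(7) = mex{0} = 1
g(8) = mex{0,1} = 2
g(9) = mex{1,2} = 0
So g(9) = 0.

0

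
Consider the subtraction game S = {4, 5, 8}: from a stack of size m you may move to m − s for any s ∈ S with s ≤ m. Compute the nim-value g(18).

Compute g(0), g(1), … for moves {4, 5, 8}:
k:     0  1  2  3  4  5  6  7  8  9 10 11 12 13 14 15 16 17 18
g(k):  0  0  0  0  1  1  1  1  2  2  2  2  0  0  0  0  1  1  1
So g(18) = 1.

1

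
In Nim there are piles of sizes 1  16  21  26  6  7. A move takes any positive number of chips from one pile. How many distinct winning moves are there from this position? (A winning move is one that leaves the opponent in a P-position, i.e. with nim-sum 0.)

Compute the nim-sum pairwise:
1 ⊕ 16 = 17
17 ⊕ 21 = 4
4 ⊕ 26 = 30
30 ⊕ 6 = 24
24 ⊕ 7 = 31
The overall nim-sum is X = 31. A pile of size p has a winning move iff p XOR X < p (reduce it to p XOR X).
  1: 1 XOR 31 = 30 ≥ 1 — no move.
  16: 16 XOR 31 = 15 < 16 — winning move (to 15).
  21: 21 XOR 31 = 10 < 21 — winning move (to 10).
  26: 26 XOR 31 = 5 < 26 — winning move (to 5).
  6: 6 XOR 31 = 25 ≥ 6 — no move.
  7: 7 XOR 31 = 24 ≥ 7 — no move.
That gives 3 winning moves.

3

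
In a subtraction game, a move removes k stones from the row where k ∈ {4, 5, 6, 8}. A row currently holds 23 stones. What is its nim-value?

2

Compute g(0), g(1), … for moves {4, 5, 6, 8}:
k:     0  1  2  3  4  5  6  7  8  9 10 11 12 13 14 15 16 17 18 19 20 21 22 23
g(k):  0  0  0  0  1  1  1  1  2  2  2  2  0  0  0  0  1  1  1  1  2  2  2  2
So g(23) = 2.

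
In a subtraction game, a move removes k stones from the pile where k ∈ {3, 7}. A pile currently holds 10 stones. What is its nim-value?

Compute g(0), g(1), … for moves {3, 7}:
g(0) = mex{} = 0
g(1) = mex{} = 0
g(2) = mex{} = 0
g(3) = mex{0} = 1
g(4) = mex{0} = 1
g(5) = mex{0} = 1
g(6) = mex{1} = 0
g(7) = mex{0,1} = 2
g(8) = mex{0,1} = 2
g(9) = mex{0} = 1
g(10) = mex{1,2} = 0
So g(10) = 0.

0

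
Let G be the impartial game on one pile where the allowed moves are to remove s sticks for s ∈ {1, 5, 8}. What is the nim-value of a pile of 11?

3

Build the Grundy sequence with g(k) = mex{g(k−s) : s ∈ {1, 5, 8}, s ≤ k}:
g(0) = mex{} = 0
g(1) = mex{0} = 1
g(2) = mex{1} = 0
g(3) = mex{0} = 1
g(4) = mex{1} = 0
g(5) = mex{0} = 1
g(6) = mex{1} = 0
g(7) = mex{0} = 1
g(8) = mex{0,1} = 2
g(9) = mex{0,1,2} = 3
g(10) = mex{0,1,3} = 2
g(11) = mex{0,1,2} = 3
So g(11) = 3.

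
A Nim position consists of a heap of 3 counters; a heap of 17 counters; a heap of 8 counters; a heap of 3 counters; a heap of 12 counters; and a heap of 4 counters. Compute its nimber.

17

Write each in binary and XOR column by column:
  00011  (3)
  10001  (17)
  01000  (8)
  00011  (3)
  01100  (12)
  00100  (4)
  -----
  10001  (17)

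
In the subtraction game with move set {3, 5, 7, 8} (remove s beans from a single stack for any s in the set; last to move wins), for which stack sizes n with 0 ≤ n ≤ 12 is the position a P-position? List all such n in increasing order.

Compute g(0), g(1), … for moves {3, 5, 7, 8}:
k:     0  1  2  3  4  5  6  7  8  9 10 11 12
g(k):  0  0  0  1  1  1  2  2  2  3  3  0  0
The P-positions (g = 0) in 0..12 are 0, 1, 2, 11, 12.

0, 1, 2, 11, 12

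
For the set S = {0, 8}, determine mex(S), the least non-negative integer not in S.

0 is in the set but 1 is not, so the mex is 1.

1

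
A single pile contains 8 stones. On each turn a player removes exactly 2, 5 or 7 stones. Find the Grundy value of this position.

2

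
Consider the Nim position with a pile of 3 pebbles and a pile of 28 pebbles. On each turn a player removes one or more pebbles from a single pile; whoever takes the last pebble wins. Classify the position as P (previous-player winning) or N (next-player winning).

N-position

In binary:
  00011  (3)
  11100  (28)
  -----
  11111  (31)
The nim-sum is 31 ≠ 0, so this is an N-position: the player to move can win.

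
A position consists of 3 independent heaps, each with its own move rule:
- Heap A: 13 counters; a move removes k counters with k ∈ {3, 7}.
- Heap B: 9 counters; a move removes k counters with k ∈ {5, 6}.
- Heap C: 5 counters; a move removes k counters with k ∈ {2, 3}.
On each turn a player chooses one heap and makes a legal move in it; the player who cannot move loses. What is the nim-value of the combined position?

0

Grundy values for heap A (subtraction set {3, 7}):
g(0) = mex{} = 0
g(1) = mex{} = 0
g(2) = mex{} = 0
g(3) = mex{0} = 1
g(4) = mex{0} = 1
g(5) = mex{0} = 1
g(6) = mex{1} = 0
g(7) = mex{0,1} = 2
g(8) = mex{0,1} = 2
g(9) = mex{0} = 1
g(10) = mex{1,2} = 0
g(11) = mex{1,2} = 0
g(12) = mex{1} = 0
g(13) = mex{0} = 1
So g(13) = 1.
Grundy values for heap B (subtraction set {5, 6}):
k:     0  1  2  3  4  5  6  7  8  9
g(k):  0  0  0  0  0  1  1  1  1  1
So g(9) = 1.
Grundy values for heap C (subtraction set {2, 3}):
k:     0  1  2  3  4  5
g(k):  0  0  1  1  2  0
So g(5) = 0.
The value of a disjunctive sum is the nim-sum of the parts.
Combined value = 1 ⊕ 1 ⊕ 0 = 0.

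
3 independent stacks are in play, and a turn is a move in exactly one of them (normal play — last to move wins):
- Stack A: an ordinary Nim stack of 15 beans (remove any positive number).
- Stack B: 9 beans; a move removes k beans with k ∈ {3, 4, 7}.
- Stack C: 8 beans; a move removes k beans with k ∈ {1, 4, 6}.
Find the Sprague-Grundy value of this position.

Stack A is a plain Nim stack of size 15, so its Grundy value is 15.
Build the Grundy sequence for stack B with g(k) = mex{g(k−s) : s ∈ {3, 4, 7}, s ≤ k}:
k:     0  1  2  3  4  5  6  7  8  9
g(k):  0  0  0  1  1  1  2  2  2  3
So g(9) = 3.
Grundy values for stack C (subtraction set {1, 4, 6}):
g(0) = mex{} = 0
g(1) = mex{0} = 1
g(2) = mex{1} = 0
g(3) = mex{0} = 1
g(4) = mex{0,1} = 2
g(5) = mex{1,2} = 0
g(6) = mex{0} = 1
g(7) = mex{1} = 0
g(8) = mex{0,2} = 1
So g(8) = 1.
The value of a disjunctive sum is the nim-sum of the parts.
Combined value = 15 XOR 3 XOR 1 = 13.

13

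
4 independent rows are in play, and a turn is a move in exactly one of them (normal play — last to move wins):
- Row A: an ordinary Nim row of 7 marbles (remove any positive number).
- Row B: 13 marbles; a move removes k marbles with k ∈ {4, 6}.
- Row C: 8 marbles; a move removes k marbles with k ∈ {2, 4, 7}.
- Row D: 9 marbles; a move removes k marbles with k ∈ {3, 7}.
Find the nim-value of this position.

7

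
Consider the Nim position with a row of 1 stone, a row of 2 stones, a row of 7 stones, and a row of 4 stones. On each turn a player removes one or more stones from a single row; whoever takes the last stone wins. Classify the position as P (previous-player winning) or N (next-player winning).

In binary:
  001  (1)
  010  (2)
  111  (7)
  100  (4)
  ---
  000  (0)
The nim-sum is 0, so this is a P-position: the player to move is in a losing position under optimal play.

P-position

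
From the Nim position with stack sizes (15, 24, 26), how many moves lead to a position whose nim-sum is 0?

3

Nim-sum: 15 ^ 24 ^ 26 = 13.
The overall nim-sum is X = 13. A stack of size p has a winning move iff p XOR X < p (reduce it to p XOR X).
  15: 15 XOR 13 = 2 < 15 — winning move (to 2).
  24: 24 XOR 13 = 21 < 24 — winning move (to 21).
  26: 26 XOR 13 = 23 < 26 — winning move (to 23).
That gives 3 winning moves.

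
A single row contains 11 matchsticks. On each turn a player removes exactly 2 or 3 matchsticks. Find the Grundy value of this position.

0

Compute g(0), g(1), … for moves {2, 3}:
g(0) = mex{} = 0
g(1) = mex{} = 0
g(2) = mex{0} = 1
g(3) = mex{0} = 1
g(4) = mex{0,1} = 2
g(5) = mex{1} = 0
g(6) = mex{1,2} = 0
g(7) = mex{0,2} = 1
g(8) = mex{0} = 1
g(9) = mex{0,1} = 2
g(10) = mex{1} = 0
g(11) = mex{1,2} = 0
So g(11) = 0.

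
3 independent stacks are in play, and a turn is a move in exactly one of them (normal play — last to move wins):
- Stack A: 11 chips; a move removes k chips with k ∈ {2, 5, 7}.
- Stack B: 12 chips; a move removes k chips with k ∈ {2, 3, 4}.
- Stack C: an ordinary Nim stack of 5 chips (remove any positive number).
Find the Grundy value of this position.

Build the Grundy sequence for stack A with g(k) = mex{g(k−s) : s ∈ {2, 5, 7}, s ≤ k}:
g(0) = mex{} = 0
g(1) = mex{} = 0
g(2) = mex{0} = 1
g(3) = mex{0} = 1
g(4) = mex{1} = 0
g(5) = mex{0,1} = 2
g(6) = mex{0} = 1
g(7) = mex{0,1,2} = 3
g(8) = mex{0,1} = 2
g(9) = mex{0,1,3} = 2
g(10) = mex{1,2} = 0
g(11) = mex{0,1,2} = 3
So g(11) = 3.
For stack B, compute g(0), g(1), … with moves {2, 3, 4}:
g(0) = mex{} = 0
g(1) = mex{} = 0
g(2) = mex{0} = 1
g(3) = mex{0} = 1
g(4) = mex{0,1} = 2
g(5) = mex{0,1} = 2
g(6) = mex{1,2} = 0
g(7) = mex{1,2} = 0
g(8) = mex{0,2} = 1
g(9) = mex{0,2} = 1
g(10) = mex{0,1} = 2
g(11) = mex{0,1} = 2
g(12) = mex{1,2} = 0
So g(12) = 0.
Stack C is a plain Nim stack of size 5, so its Grundy value is 5.
By the Sprague-Grundy theorem, the Grundy value of a sum of independent games is the XOR of the component values.
Combined value = 3 ⊕ 0 ⊕ 5 = 6.

6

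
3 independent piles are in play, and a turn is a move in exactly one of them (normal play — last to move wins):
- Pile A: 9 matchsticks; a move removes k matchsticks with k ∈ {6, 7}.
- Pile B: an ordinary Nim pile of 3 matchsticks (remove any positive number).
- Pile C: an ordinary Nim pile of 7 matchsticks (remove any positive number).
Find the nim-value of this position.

5

For pile A, compute g(0), g(1), … with moves {6, 7}:
k:     0  1  2  3  4  5  6  7  8  9
g(k):  0  0  0  0  0  0  1  1  1  1
So g(9) = 1.
Pile B is a plain Nim pile of size 3, so its Grundy value is 3.
Pile C is a plain Nim pile of size 7, so its Grundy value is 7.
The value of a disjunctive sum is the nim-sum of the parts.
Combined value = 1 XOR 3 XOR 7 = 5.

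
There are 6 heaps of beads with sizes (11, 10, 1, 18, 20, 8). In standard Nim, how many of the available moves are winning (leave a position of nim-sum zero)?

3

Write each in binary and XOR column by column:
  01011  (11)
  01010  (10)
  00001  (1)
  10010  (18)
  10100  (20)
  01000  (8)
  -----
  01110  (14)
The overall nim-sum is X = 14. A heap of size p has a winning move iff p XOR X < p (reduce it to p XOR X).
  11: 11 XOR 14 = 5 < 11 — winning move (to 5).
  10: 10 XOR 14 = 4 < 10 — winning move (to 4).
  1: 1 XOR 14 = 15 ≥ 1 — no move.
  18: 18 XOR 14 = 28 ≥ 18 — no move.
  20: 20 XOR 14 = 26 ≥ 20 — no move.
  8: 8 XOR 14 = 6 < 8 — winning move (to 6).
That gives 3 winning moves.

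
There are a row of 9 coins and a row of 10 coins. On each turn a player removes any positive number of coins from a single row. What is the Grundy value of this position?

Nim-sum: 9 ^ 10 = 3.

3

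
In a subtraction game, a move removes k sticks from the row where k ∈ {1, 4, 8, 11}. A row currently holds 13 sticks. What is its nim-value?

1

Build the Grundy sequence with g(k) = mex{g(k−s) : s ∈ {1, 4, 8, 11}, s ≤ k}:
k:     0  1  2  3  4  5  6  7  8  9 10 11 12 13
g(k):  0  1  0  1  2  0  1  0  1  2  3  2  0  1
So g(13) = 1.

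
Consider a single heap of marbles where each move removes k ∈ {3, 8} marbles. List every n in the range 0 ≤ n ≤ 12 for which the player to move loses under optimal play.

0, 1, 2, 6, 7, 11, 12

Compute g(0), g(1), … for moves {3, 8}:
k:     0  1  2  3  4  5  6  7  8  9 10 11 12
g(k):  0  0  0  1  1  1  0  0  2  1  1  0  0
The P-positions (g = 0) in 0..12 are 0, 1, 2, 6, 7, 11, 12.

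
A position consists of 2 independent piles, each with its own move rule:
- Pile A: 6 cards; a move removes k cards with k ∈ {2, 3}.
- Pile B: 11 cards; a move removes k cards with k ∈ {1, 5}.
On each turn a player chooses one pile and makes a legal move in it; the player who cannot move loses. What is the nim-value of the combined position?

1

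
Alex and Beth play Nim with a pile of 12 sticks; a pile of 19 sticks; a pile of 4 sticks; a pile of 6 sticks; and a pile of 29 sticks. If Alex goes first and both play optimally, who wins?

Bitwise XOR of the heap sizes:
  01100  (12)
  10011  (19)
  00100  (4)
  00110  (6)
  11101  (29)
  -----
  00000  (0)
The nim-sum is 0, so this is a P-position: the player to move is in a losing position under optimal play; Alex is about to move from it and so loses — Beth wins.

Beth wins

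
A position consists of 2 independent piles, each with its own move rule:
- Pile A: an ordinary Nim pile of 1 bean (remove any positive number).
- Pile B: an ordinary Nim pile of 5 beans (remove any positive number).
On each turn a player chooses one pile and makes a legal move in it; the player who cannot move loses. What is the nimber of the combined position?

4

Pile A is a plain Nim pile of size 1, so its Grundy value is 1.
Pile B is a plain Nim pile of size 5, so its Grundy value is 5.
By the Sprague-Grundy theorem, the Grundy value of a sum of independent games is the XOR of the component values.
Combined value = 1 ⊕ 5 = 4.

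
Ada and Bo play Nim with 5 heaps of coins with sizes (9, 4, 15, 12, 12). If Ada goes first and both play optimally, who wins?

Ada wins

Nim-sum: 9 ^ 4 ^ 15 ^ 12 ^ 12 = 2.
The nim-sum is 2 ≠ 0, so this is an N-position: the player to move can win; Ada has a winning move.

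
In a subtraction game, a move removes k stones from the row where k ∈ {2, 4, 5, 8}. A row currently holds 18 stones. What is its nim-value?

Grundy values for subtraction set {2, 4, 5, 8}:
k:     0  1  2  3  4  5  6  7  8  9 10 11 12 13 14 15 16 17 18
g(k):  0  0  1  1  2  2  3  0  4  1  0  2  1  0  2  1  0  2  1
So g(18) = 1.

1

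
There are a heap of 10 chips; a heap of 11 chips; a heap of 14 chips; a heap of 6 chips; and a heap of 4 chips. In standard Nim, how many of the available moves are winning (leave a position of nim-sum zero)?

3

Write each in binary and XOR column by column:
  1010  (10)
  1011  (11)
  1110  (14)
  0110  (6)
  0100  (4)
  ----
  1101  (13)
The overall nim-sum is X = 13. A heap of size p has a winning move iff p XOR X < p (reduce it to p XOR X).
  10: 10 XOR 13 = 7 < 10 — winning move (to 7).
  11: 11 XOR 13 = 6 < 11 — winning move (to 6).
  14: 14 XOR 13 = 3 < 14 — winning move (to 3).
  6: 6 XOR 13 = 11 ≥ 6 — no move.
  4: 4 XOR 13 = 9 ≥ 4 — no move.
That gives 3 winning moves.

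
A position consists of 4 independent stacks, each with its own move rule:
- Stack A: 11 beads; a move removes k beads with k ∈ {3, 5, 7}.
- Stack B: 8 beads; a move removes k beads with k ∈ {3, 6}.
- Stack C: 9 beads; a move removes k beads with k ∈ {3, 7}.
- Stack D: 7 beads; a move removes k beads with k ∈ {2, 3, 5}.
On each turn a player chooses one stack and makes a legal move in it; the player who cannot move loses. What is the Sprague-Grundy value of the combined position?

3

Grundy values for stack A (subtraction set {3, 5, 7}):
k:     0  1  2  3  4  5  6  7  8  9 10 11
g(k):  0  0  0  1  1  1  2  2  2  3  0  0
So g(11) = 0.
For stack B, compute g(0), g(1), … with moves {3, 6}:
g(0) = mex{} = 0
g(1) = mex{} = 0
g(2) = mex{} = 0
g(3) = mex{0} = 1
g(4) = mex{0} = 1
g(5) = mex{0} = 1
g(6) = mex{0,1} = 2
g(7) = mex{0,1} = 2
g(8) = mex{0,1} = 2
So g(8) = 2.
Grundy values for stack C (subtraction set {3, 7}):
k:     0  1  2  3  4  5  6  7  8  9
g(k):  0  0  0  1  1  1  0  2  2  1
So g(9) = 1.
Grundy values for stack D (subtraction set {2, 3, 5}):
g(0) = mex{} = 0
g(1) = mex{} = 0
g(2) = mex{0} = 1
g(3) = mex{0} = 1
g(4) = mex{0,1} = 2
g(5) = mex{0,1} = 2
g(6) = mex{0,1,2} = 3
g(7) = mex{1,2} = 0
So g(7) = 0.
The value of a disjunctive sum is the nim-sum of the parts.
Combined value = 0 ⊕ 2 ⊕ 1 ⊕ 0 = 3.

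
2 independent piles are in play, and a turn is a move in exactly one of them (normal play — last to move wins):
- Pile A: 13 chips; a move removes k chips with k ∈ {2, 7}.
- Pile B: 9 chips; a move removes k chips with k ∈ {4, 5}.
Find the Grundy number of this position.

Build the Grundy sequence for pile A with g(k) = mex{g(k−s) : s ∈ {2, 7}, s ≤ k}:
g(0) = mex{} = 0
g(1) = mex{} = 0
g(2) = mex{0} = 1
g(3) = mex{0} = 1
g(4) = mex{1} = 0
g(5) = mex{1} = 0
g(6) = mex{0} = 1
g(7) = mex{0} = 1
g(8) = mex{0,1} = 2
g(9) = mex{1} = 0
g(10) = mex{1,2} = 0
g(11) = mex{0} = 1
g(12) = mex{0} = 1
g(13) = mex{1} = 0
So g(13) = 0.
For pile B, compute g(0), g(1), … with moves {4, 5}:
g(0) = mex{} = 0
g(1) = mex{} = 0
g(2) = mex{} = 0
g(3) = mex{} = 0
g(4) = mex{0} = 1
g(5) = mex{0} = 1
g(6) = mex{0} = 1
g(7) = mex{0} = 1
g(8) = mex{0,1} = 2
g(9) = mex{1} = 0
So g(9) = 0.
The value of a disjunctive sum is the nim-sum of the parts.
Combined value = 0 ⊕ 0 = 0.

0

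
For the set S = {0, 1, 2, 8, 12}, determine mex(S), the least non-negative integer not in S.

3

The values 0, 1, 2 are all present; 3 is the first non-negative integer missing from the set.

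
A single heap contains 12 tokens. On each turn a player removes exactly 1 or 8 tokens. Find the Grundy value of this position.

1

Build the Grundy sequence with g(k) = mex{g(k−s) : s ∈ {1, 8}, s ≤ k}:
g(0) = mex{} = 0
g(1) = mex{0} = 1
g(2) = mex{1} = 0
g(3) = mex{0} = 1
g(4) = mex{1} = 0
g(5) = mex{0} = 1
g(6) = mex{1} = 0
g(7) = mex{0} = 1
g(8) = mex{0,1} = 2
g(9) = mex{1,2} = 0
g(10) = mex{0} = 1
g(11) = mex{1} = 0
g(12) = mex{0} = 1
So g(12) = 1.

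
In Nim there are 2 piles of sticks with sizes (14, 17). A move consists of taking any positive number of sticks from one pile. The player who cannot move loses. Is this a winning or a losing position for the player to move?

Winning position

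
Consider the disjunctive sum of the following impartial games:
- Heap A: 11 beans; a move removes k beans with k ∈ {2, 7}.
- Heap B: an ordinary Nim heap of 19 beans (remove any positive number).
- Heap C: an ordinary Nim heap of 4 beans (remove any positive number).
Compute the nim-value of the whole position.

22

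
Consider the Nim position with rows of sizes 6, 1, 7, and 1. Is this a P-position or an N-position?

Compute the nim-sum pairwise:
6 ^ 1 = 7
7 ^ 7 = 0
0 ^ 1 = 1
The nim-sum is 1 ≠ 0, so this is an N-position: the player to move can win.

N-position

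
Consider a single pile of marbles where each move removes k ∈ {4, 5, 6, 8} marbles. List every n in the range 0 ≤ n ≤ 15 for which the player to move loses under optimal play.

0, 1, 2, 3, 12, 13, 14, 15

Grundy values for subtraction set {4, 5, 6, 8}:
k:     0  1  2  3  4  5  6  7  8  9 10 11 12 13 14 15
g(k):  0  0  0  0  1  1  1  1  2  2  2  2  0  0  0  0
The P-positions (g = 0) in 0..15 are 0, 1, 2, 3, 12, 13, 14, 15.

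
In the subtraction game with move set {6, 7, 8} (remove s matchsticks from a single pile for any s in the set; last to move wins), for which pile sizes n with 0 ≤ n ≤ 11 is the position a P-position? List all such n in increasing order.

Compute g(0), g(1), … for moves {6, 7, 8}:
k:     0  1  2  3  4  5  6  7  8  9 10 11
g(k):  0  0  0  0  0  0  1  1  1  1  1  1
The P-positions (g = 0) in 0..11 are 0, 1, 2, 3, 4, 5.

0, 1, 2, 3, 4, 5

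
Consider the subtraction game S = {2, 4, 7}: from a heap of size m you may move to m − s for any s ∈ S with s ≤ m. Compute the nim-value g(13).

2

Compute g(0), g(1), … for moves {2, 4, 7}:
g(0) = mex{} = 0
g(1) = mex{} = 0
g(2) = mex{0} = 1
g(3) = mex{0} = 1
g(4) = mex{0,1} = 2
g(5) = mex{0,1} = 2
g(6) = mex{1,2} = 0
g(7) = mex{0,1,2} = 3
g(8) = mex{0,2} = 1
g(9) = mex{1,2,3} = 0
g(10) = mex{0,1} = 2
g(11) = mex{0,2,3} = 1
g(12) = mex{1,2} = 0
g(13) = mex{0,1} = 2
So g(13) = 2.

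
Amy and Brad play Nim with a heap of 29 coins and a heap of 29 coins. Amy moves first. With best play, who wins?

Brad wins

In binary:
  11101  (29)
  11101  (29)
  -----
  00000  (0)
The nim-sum is 0, so this is a P-position: the player to move is in a losing position under optimal play; Amy is about to move from it and so loses — Brad wins.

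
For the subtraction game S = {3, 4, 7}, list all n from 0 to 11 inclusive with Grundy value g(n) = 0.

0, 1, 2, 10, 11

Grundy values for subtraction set {3, 4, 7}:
k:     0  1  2  3  4  5  6  7  8  9 10 11
g(k):  0  0  0  1  1  1  2  2  2  3  0  0
The P-positions (g = 0) in 0..11 are 0, 1, 2, 10, 11.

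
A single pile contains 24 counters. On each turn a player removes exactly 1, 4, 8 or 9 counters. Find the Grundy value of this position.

0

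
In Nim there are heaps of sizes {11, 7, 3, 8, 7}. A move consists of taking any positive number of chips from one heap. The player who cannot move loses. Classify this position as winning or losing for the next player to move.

Losing position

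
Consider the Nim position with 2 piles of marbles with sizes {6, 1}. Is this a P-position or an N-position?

N-position

Compute the nim-sum pairwise:
6 ⊕ 1 = 7
The nim-sum is 7 ≠ 0, so this is an N-position: the player to move can win.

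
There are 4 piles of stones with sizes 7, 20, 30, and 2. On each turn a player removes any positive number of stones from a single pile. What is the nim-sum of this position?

15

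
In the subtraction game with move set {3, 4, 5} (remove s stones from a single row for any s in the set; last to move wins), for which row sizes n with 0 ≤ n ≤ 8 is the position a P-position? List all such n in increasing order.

0, 1, 2, 8

Build the Grundy sequence with g(k) = mex{g(k−s) : s ∈ {3, 4, 5}, s ≤ k}:
k:     0  1  2  3  4  5  6  7  8
g(k):  0  0  0  1  1  1  2  2  0
The P-positions (g = 0) in 0..8 are 0, 1, 2, 8.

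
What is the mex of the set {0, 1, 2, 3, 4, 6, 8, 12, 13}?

5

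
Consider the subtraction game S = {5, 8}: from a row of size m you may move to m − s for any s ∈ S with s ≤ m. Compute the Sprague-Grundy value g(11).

Build the Grundy sequence with g(k) = mex{g(k−s) : s ∈ {5, 8}, s ≤ k}:
g(0) = mex{} = 0
g(1) = mex{} = 0
g(2) = mex{} = 0
g(3) = mex{} = 0
g(4) = mex{} = 0
g(5) = mex{0} = 1
g(6) = mex{0} = 1
g(7) = mex{0} = 1
g(8) = mex{0} = 1
g(9) = mex{0} = 1
g(10) = mex{0,1} = 2
g(11) = mex{0,1} = 2
So g(11) = 2.

2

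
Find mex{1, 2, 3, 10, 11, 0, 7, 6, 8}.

4

The values 0, 1, 2, 3 are all present; 4 is the first non-negative integer missing from the set.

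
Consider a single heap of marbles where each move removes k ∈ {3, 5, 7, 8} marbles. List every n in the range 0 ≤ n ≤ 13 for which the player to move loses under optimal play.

0, 1, 2, 11, 12, 13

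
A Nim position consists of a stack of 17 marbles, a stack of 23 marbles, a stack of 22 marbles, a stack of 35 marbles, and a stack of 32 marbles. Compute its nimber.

In binary:
  010001  (17)
  010111  (23)
  010110  (22)
  100011  (35)
  100000  (32)
  ------
  010011  (19)

19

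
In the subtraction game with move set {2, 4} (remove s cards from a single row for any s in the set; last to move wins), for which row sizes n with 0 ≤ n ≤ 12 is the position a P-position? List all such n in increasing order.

Build the Grundy sequence with g(k) = mex{g(k−s) : s ∈ {2, 4}, s ≤ k}:
g(0) = mex{} = 0
g(1) = mex{} = 0
g(2) = mex{0} = 1
g(3) = mex{0} = 1
g(4) = mex{0,1} = 2
g(5) = mex{0,1} = 2
g(6) = mex{1,2} = 0
g(7) = mex{1,2} = 0
g(8) = mex{0,2} = 1
g(9) = mex{0,2} = 1
g(10) = mex{0,1} = 2
g(11) = mex{0,1} = 2
g(12) = mex{1,2} = 0
The P-positions (g = 0) in 0..12 are 0, 1, 6, 7, 12.

0, 1, 6, 7, 12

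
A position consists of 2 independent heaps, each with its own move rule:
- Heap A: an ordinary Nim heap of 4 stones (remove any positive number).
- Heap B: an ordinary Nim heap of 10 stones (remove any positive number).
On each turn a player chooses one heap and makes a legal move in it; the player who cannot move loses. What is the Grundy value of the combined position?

14

Heap A is a plain Nim heap of size 4, so its Grundy value is 4.
Heap B is a plain Nim heap of size 10, so its Grundy value is 10.
The value of a disjunctive sum is the nim-sum of the parts.
Combined value = 4 XOR 10 = 14.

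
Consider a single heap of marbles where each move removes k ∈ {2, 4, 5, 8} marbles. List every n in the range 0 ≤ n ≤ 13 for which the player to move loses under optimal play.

0, 1, 7, 10, 13

Build the Grundy sequence with g(k) = mex{g(k−s) : s ∈ {2, 4, 5, 8}, s ≤ k}:
k:     0  1  2  3  4  5  6  7  8  9 10 11 12 13
g(k):  0  0  1  1  2  2  3  0  4  1  0  2  1  0
The P-positions (g = 0) in 0..13 are 0, 1, 7, 10, 13.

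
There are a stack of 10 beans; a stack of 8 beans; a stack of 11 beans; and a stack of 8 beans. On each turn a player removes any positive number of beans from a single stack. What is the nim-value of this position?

Nim-sum: 10 ⊕ 8 ⊕ 11 ⊕ 8 = 1.

1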